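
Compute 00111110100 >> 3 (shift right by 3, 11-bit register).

Original: 00111110100 (decimal 500)
Shift right by 3 positions
Drop the 3 low bits; fill with zeros on the left
Result: 00000111110 (decimal 62)
Equivalent: 500 >> 3 = 500 ÷ 2^3 = 62



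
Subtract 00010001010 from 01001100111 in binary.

Method 1 - Direct subtraction (column by column from the right: bit − bit − borrow-in; if negative, add 2 and borrow 1 from the next column):
borrow: 01100110000
        01001100111
-       00010001010
-------------------
        00111011101

Method 2 - Add two's complement:
Two's complement of 00010001010: invert → 11101110101, add 1 → 11101110110
  01001100111
+ 11101110110
-------------
 100111011101  (end carry out of the top bit = 1)
Discarding the end carry: 00111011101
Decimal check:
  01001100111 = 512 + 64 + 32 + 4 + 2 + 1 = 615
  00010001010 = 128 + 8 + 2 = 138
  615 - 138 = 477, and 00111011101 = 256 + 128 + 64 + 16 + 8 + 4 + 1 = 477 ✓



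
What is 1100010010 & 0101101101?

AND: 1 only when both bits are 1
  1100010010
& 0101101101
------------
  0100000000
Decimal: 786 & 365 = 256



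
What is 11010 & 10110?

AND: 1 only when both bits are 1
  11010
& 10110
-------
  10010
Decimal: 26 & 22 = 18



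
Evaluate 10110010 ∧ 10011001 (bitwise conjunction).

AND: 1 only when both bits are 1
  10110010
& 10011001
----------
  10010000
Decimal: 178 & 153 = 144



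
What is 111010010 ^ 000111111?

XOR: 1 when bits differ
  111010010
^ 000111111
-----------
  111101101
Decimal: 466 ^ 63 = 493



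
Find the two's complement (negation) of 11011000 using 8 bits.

Original (sign bit 1, negative): 11011000
Step 1 - Invert all bits: 00100111
Step 2 - Add 1: 00101000
Verification: 11011000 + 00101000 = 100000000; discarding the end carry (carry out of the top bit) leaves the 8-bit value 00000000, as required for x + (-x)



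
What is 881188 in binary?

Using repeated division by 2:
881188 ÷ 2 = 440594 remainder 0
440594 ÷ 2 = 220297 remainder 0
220297 ÷ 2 = 110148 remainder 1
110148 ÷ 2 = 55074 remainder 0
55074 ÷ 2 = 27537 remainder 0
27537 ÷ 2 = 13768 remainder 1
13768 ÷ 2 = 6884 remainder 0
6884 ÷ 2 = 3442 remainder 0
3442 ÷ 2 = 1721 remainder 0
1721 ÷ 2 = 860 remainder 1
860 ÷ 2 = 430 remainder 0
430 ÷ 2 = 215 remainder 0
215 ÷ 2 = 107 remainder 1
107 ÷ 2 = 53 remainder 1
53 ÷ 2 = 26 remainder 1
26 ÷ 2 = 13 remainder 0
13 ÷ 2 = 6 remainder 1
6 ÷ 2 = 3 remainder 0
3 ÷ 2 = 1 remainder 1
1 ÷ 2 = 0 remainder 1
Reading remainders bottom to top: 11010111001000100100



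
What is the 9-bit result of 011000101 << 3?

Original: 011000101 (decimal 197)
Shift left by 3 positions
Append 3 zeros on the right and drop the 3 high bits that overflow the 9-bit width
Result: 000101000 (decimal 40)
Equivalent: 197 << 3 = 197 × 2^3 = 1576, truncated to 9 bits = 40



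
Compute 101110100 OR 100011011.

OR: 1 when either bit is 1
  101110100
| 100011011
-----------
  101111111
Decimal: 372 | 283 = 383



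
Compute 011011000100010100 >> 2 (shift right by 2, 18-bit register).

Original: 011011000100010100 (decimal 110868)
Shift right by 2 positions
Drop the 2 low bits; fill with zeros on the left
Result: 000110110001000101 (decimal 27717)
Equivalent: 110868 >> 2 = 110868 ÷ 2^2 = 27717



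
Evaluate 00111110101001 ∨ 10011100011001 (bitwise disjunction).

OR: 1 when either bit is 1
  00111110101001
| 10011100011001
----------------
  10111110111001
Decimal: 4009 | 10009 = 12217



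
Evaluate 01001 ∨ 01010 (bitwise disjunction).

OR: 1 when either bit is 1
  01001
| 01010
-------
  01011
Decimal: 9 | 10 = 11



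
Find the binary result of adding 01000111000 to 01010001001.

Add column by column from the right: bit + bit + carry-in; write the sum mod 2, carry 1 when the sum is 2 or 3.
carry:  10001110000
        01000111000
+       01010001001
-------------------
       010011000001
(the carry out of the leftmost column, 0, becomes the leading bit)
Decimal check:
  01000111000 = 512 + 32 + 16 + 8 = 568
  01010001001 = 512 + 128 + 8 + 1 = 649
  568 + 649 = 1217, and 010011000001 = 1024 + 128 + 64 + 1 = 1217 ✓



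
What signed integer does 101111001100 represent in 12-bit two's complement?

Binary: 101111001100
Sign bit: 1 (negative)
Invert: 010000110011
Add 1:  010000110100
Magnitude: 010000110100 = 1024 + 32 + 16 + 4 = 1076
Value: -1076



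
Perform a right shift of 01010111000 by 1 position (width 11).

Original: 01010111000 (decimal 696)
Shift right by 1 position
Drop the 1 low bit; fill with zero on the left
Result: 00101011100 (decimal 348)
Equivalent: 696 >> 1 = 696 ÷ 2^1 = 348



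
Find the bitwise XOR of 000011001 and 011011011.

XOR: 1 when bits differ
  000011001
^ 011011011
-----------
  011000010
Decimal: 25 ^ 219 = 194



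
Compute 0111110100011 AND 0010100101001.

AND: 1 only when both bits are 1
  0111110100011
& 0010100101001
---------------
  0010100100001
Decimal: 4003 & 1321 = 1313



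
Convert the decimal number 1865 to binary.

Using repeated division by 2:
1865 ÷ 2 = 932 remainder 1
932 ÷ 2 = 466 remainder 0
466 ÷ 2 = 233 remainder 0
233 ÷ 2 = 116 remainder 1
116 ÷ 2 = 58 remainder 0
58 ÷ 2 = 29 remainder 0
29 ÷ 2 = 14 remainder 1
14 ÷ 2 = 7 remainder 0
7 ÷ 2 = 3 remainder 1
3 ÷ 2 = 1 remainder 1
1 ÷ 2 = 0 remainder 1
Reading remainders bottom to top: 11101001001



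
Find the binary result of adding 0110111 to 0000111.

Add column by column from the right: bit + bit + carry-in; write the sum mod 2, carry 1 when the sum is 2 or 3.
carry:  0001110
        0110111
+       0000111
---------------
       00111110
(the carry out of the leftmost column, 0, becomes the leading bit)
Decimal check:
  0110111 = 32 + 16 + 4 + 2 + 1 = 55
  0000111 = 4 + 2 + 1 = 7
  55 + 7 = 62, and 00111110 = 32 + 16 + 8 + 4 + 2 = 62 ✓



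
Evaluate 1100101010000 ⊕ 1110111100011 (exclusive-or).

XOR: 1 when bits differ
  1100101010000
^ 1110111100011
---------------
  0010010110011
Decimal: 6480 ^ 7651 = 1203



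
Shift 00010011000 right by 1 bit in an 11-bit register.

Original: 00010011000 (decimal 152)
Shift right by 1 position
Drop the 1 low bit; fill with zero on the left
Result: 00001001100 (decimal 76)
Equivalent: 152 >> 1 = 152 ÷ 2^1 = 76



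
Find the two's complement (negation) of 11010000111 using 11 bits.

Original (sign bit 1, negative): 11010000111
Step 1 - Invert all bits: 00101111000
Step 2 - Add 1: 00101111001
Verification: 11010000111 + 00101111001 = 100000000000; discarding the end carry (carry out of the top bit) leaves the 11-bit value 00000000000, as required for x + (-x)



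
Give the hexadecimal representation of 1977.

Using repeated division by 16 (digits 10–15 are A–F):
1977 ÷ 16 = 123 remainder 9
123 ÷ 16 = 7 remainder 11 (B)
7 ÷ 16 = 0 remainder 7
Reading remainders bottom to top: 7B9



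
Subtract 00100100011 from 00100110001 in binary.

Method 1 - Direct subtraction (column by column from the right: bit − bit − borrow-in; if negative, add 2 and borrow 1 from the next column):
borrow: 00000011100
        00100110001
-       00100100011
-------------------
        00000001110

Method 2 - Add two's complement:
Two's complement of 00100100011: invert → 11011011100, add 1 → 11011011101
  00100110001
+ 11011011101
-------------
 100000001110  (end carry out of the top bit = 1)
Discarding the end carry: 00000001110
Decimal check:
  00100110001 = 256 + 32 + 16 + 1 = 305
  00100100011 = 256 + 32 + 2 + 1 = 291
  305 - 291 = 14, and 00000001110 = 8 + 4 + 2 = 14 ✓



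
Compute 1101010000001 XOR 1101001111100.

XOR: 1 when bits differ
  1101010000001
^ 1101001111100
---------------
  0000011111101
Decimal: 6785 ^ 6780 = 253



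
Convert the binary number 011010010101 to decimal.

Sum of powers of 2 for each 1-bit:
2^0 + 2^2 + 2^4 + 2^7 + 2^9 + 2^10
= 1 + 4 + 16 + 128 + 512 + 1024
= 1685



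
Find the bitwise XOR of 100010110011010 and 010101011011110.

XOR: 1 when bits differ
  100010110011010
^ 010101011011110
-----------------
  110111101000100
Decimal: 17818 ^ 10974 = 28484



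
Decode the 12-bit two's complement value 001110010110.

Binary: 001110010110
Sign bit: 0 (non-negative)
Read directly as an unsigned value:
001110010110 = 512 + 256 + 128 + 16 + 4 + 2 = 918
Value: 918



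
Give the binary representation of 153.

Using repeated division by 2:
153 ÷ 2 = 76 remainder 1
76 ÷ 2 = 38 remainder 0
38 ÷ 2 = 19 remainder 0
19 ÷ 2 = 9 remainder 1
9 ÷ 2 = 4 remainder 1
4 ÷ 2 = 2 remainder 0
2 ÷ 2 = 1 remainder 0
1 ÷ 2 = 0 remainder 1
Reading remainders bottom to top: 10011001



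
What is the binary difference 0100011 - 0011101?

Method 1 - Direct subtraction (column by column from the right: bit − bit − borrow-in; if negative, add 2 and borrow 1 from the next column):
borrow: 0111000
        0100011
-       0011101
---------------
        0000110

Method 2 - Add two's complement:
Two's complement of 0011101: invert → 1100010, add 1 → 1100011
  0100011
+ 1100011
---------
 10000110  (end carry out of the top bit = 1)
Discarding the end carry: 0000110
Decimal check:
  0100011 = 32 + 2 + 1 = 35
  0011101 = 16 + 8 + 4 + 1 = 29
  35 - 29 = 6, and 0000110 = 4 + 2 = 6 ✓



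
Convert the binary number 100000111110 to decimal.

Sum of powers of 2 for each 1-bit:
2^1 + 2^2 + 2^3 + 2^4 + 2^5 + 2^11
= 2 + 4 + 8 + 16 + 32 + 2048
= 2110



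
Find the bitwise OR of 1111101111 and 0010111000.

OR: 1 when either bit is 1
  1111101111
| 0010111000
------------
  1111111111
Decimal: 1007 | 184 = 1023



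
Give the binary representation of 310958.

Using repeated division by 2:
310958 ÷ 2 = 155479 remainder 0
155479 ÷ 2 = 77739 remainder 1
77739 ÷ 2 = 38869 remainder 1
38869 ÷ 2 = 19434 remainder 1
19434 ÷ 2 = 9717 remainder 0
9717 ÷ 2 = 4858 remainder 1
4858 ÷ 2 = 2429 remainder 0
2429 ÷ 2 = 1214 remainder 1
1214 ÷ 2 = 607 remainder 0
607 ÷ 2 = 303 remainder 1
303 ÷ 2 = 151 remainder 1
151 ÷ 2 = 75 remainder 1
75 ÷ 2 = 37 remainder 1
37 ÷ 2 = 18 remainder 1
18 ÷ 2 = 9 remainder 0
9 ÷ 2 = 4 remainder 1
4 ÷ 2 = 2 remainder 0
2 ÷ 2 = 1 remainder 0
1 ÷ 2 = 0 remainder 1
Reading remainders bottom to top: 1001011111010101110



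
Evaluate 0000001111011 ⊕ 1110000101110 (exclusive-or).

XOR: 1 when bits differ
  0000001111011
^ 1110000101110
---------------
  1110001010101
Decimal: 123 ^ 7214 = 7253



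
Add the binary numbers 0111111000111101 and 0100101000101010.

Add column by column from the right: bit + bit + carry-in; write the sum mod 2, carry 1 when the sum is 2 or 3.
carry:  1111110001110000
        0111111000111101
+       0100101000101010
------------------------
       01100100001100111
(the carry out of the leftmost column, 0, becomes the leading bit)
Decimal check:
  0111111000111101 = 16384 + 8192 + 4096 + 2048 + 1024 + 512 + 32 + 16 + 8 + 4 + 1 = 32317
  0100101000101010 = 16384 + 2048 + 512 + 32 + 8 + 2 = 18986
  32317 + 18986 = 51303, and 01100100001100111 = 32768 + 16384 + 2048 + 64 + 32 + 4 + 2 + 1 = 51303 ✓



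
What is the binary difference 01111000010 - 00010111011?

Method 1 - Direct subtraction (column by column from the right: bit − bit − borrow-in; if negative, add 2 and borrow 1 from the next column):
borrow: 00001111110
        01111000010
-       00010111011
-------------------
        01100000111

Method 2 - Add two's complement:
Two's complement of 00010111011: invert → 11101000100, add 1 → 11101000101
  01111000010
+ 11101000101
-------------
 101100000111  (end carry out of the top bit = 1)
Discarding the end carry: 01100000111
Decimal check:
  01111000010 = 512 + 256 + 128 + 64 + 2 = 962
  00010111011 = 128 + 32 + 16 + 8 + 2 + 1 = 187
  962 - 187 = 775, and 01100000111 = 512 + 256 + 4 + 2 + 1 = 775 ✓



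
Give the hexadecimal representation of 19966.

Using repeated division by 16 (digits 10–15 are A–F):
19966 ÷ 16 = 1247 remainder 14 (E)
1247 ÷ 16 = 77 remainder 15 (F)
77 ÷ 16 = 4 remainder 13 (D)
4 ÷ 16 = 0 remainder 4
Reading remainders bottom to top: 4DFE



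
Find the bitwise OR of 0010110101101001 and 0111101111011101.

OR: 1 when either bit is 1
  0010110101101001
| 0111101111011101
------------------
  0111111111111101
Decimal: 11625 | 31709 = 32765



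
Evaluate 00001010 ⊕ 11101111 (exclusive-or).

XOR: 1 when bits differ
  00001010
^ 11101111
----------
  11100101
Decimal: 10 ^ 239 = 229



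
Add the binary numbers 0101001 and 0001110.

Add column by column from the right: bit + bit + carry-in; write the sum mod 2, carry 1 when the sum is 2 or 3.
carry:  0010000
        0101001
+       0001110
---------------
       00110111
(the carry out of the leftmost column, 0, becomes the leading bit)
Decimal check:
  0101001 = 32 + 8 + 1 = 41
  0001110 = 8 + 4 + 2 = 14
  41 + 14 = 55, and 00110111 = 32 + 16 + 4 + 2 + 1 = 55 ✓



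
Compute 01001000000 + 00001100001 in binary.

Add column by column from the right: bit + bit + carry-in; write the sum mod 2, carry 1 when the sum is 2 or 3.
carry:  00010000000
        01001000000
+       00001100001
-------------------
       001010100001
(the carry out of the leftmost column, 0, becomes the leading bit)
Decimal check:
  01001000000 = 512 + 64 = 576
  00001100001 = 64 + 32 + 1 = 97
  576 + 97 = 673, and 001010100001 = 512 + 128 + 32 + 1 = 673 ✓



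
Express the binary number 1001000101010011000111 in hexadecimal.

Group into 4-bit nibbles from right:
  0010 = 2
  0100 = 4
  0101 = 5
  0100 = 4
  1100 = C
  0111 = 7
Result: 2454C7



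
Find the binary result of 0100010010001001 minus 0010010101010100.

Method 1 - Direct subtraction (column by column from the right: bit − bit − borrow-in; if negative, add 2 and borrow 1 from the next column):
borrow: 0111111011101000
        0100010010001001
-       0010010101010100
------------------------
        0001111100110101

Method 2 - Add two's complement:
Two's complement of 0010010101010100: invert → 1101101010101011, add 1 → 1101101010101100
  0100010010001001
+ 1101101010101100
------------------
 10001111100110101  (end carry out of the top bit = 1)
Discarding the end carry: 0001111100110101
Decimal check:
  0100010010001001 = 16384 + 1024 + 128 + 8 + 1 = 17545
  0010010101010100 = 8192 + 1024 + 256 + 64 + 16 + 4 = 9556
  17545 - 9556 = 7989, and 0001111100110101 = 4096 + 2048 + 1024 + 512 + 256 + 32 + 16 + 4 + 1 = 7989 ✓



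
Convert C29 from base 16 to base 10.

Expand by place value (powers of 16):
Digit values: C = 12
C29 = 12 × 16^2 + 2 × 16^1 + 9 × 16^0
= 12 × 256 + 2 × 16 + 9 × 1
= 3072 + 32 + 9
= 3113



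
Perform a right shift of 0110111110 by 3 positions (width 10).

Original: 0110111110 (decimal 446)
Shift right by 3 positions
Drop the 3 low bits; fill with zeros on the left
Result: 0000110111 (decimal 55)
Equivalent: 446 >> 3 = 446 ÷ 2^3 = 55



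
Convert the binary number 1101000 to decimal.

Sum of powers of 2 for each 1-bit:
2^3 + 2^5 + 2^6
= 8 + 32 + 64
= 104



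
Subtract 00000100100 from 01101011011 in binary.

Method 1 - Direct subtraction (column by column from the right: bit − bit − borrow-in; if negative, add 2 and borrow 1 from the next column):
borrow: 00001001000
        01101011011
-       00000100100
-------------------
        01100110111

Method 2 - Add two's complement:
Two's complement of 00000100100: invert → 11111011011, add 1 → 11111011100
  01101011011
+ 11111011100
-------------
 101100110111  (end carry out of the top bit = 1)
Discarding the end carry: 01100110111
Decimal check:
  01101011011 = 512 + 256 + 64 + 16 + 8 + 2 + 1 = 859
  00000100100 = 32 + 4 = 36
  859 - 36 = 823, and 01100110111 = 512 + 256 + 32 + 16 + 4 + 2 + 1 = 823 ✓



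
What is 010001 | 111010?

OR: 1 when either bit is 1
  010001
| 111010
--------
  111011
Decimal: 17 | 58 = 59



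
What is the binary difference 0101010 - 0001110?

Method 1 - Direct subtraction (column by column from the right: bit − bit − borrow-in; if negative, add 2 and borrow 1 from the next column):
borrow: 0111000
        0101010
-       0001110
---------------
        0011100

Method 2 - Add two's complement:
Two's complement of 0001110: invert → 1110001, add 1 → 1110010
  0101010
+ 1110010
---------
 10011100  (end carry out of the top bit = 1)
Discarding the end carry: 0011100
Decimal check:
  0101010 = 32 + 8 + 2 = 42
  0001110 = 8 + 4 + 2 = 14
  42 - 14 = 28, and 0011100 = 16 + 8 + 4 = 28 ✓



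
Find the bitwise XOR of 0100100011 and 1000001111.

XOR: 1 when bits differ
  0100100011
^ 1000001111
------------
  1100101100
Decimal: 291 ^ 527 = 812



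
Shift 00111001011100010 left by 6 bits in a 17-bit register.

Original: 00111001011100010 (decimal 29410)
Shift left by 6 positions
Append 6 zeros on the right and drop the 6 high bits that overflow the 17-bit width
Result: 01011100010000000 (decimal 47232)
Equivalent: 29410 << 6 = 29410 × 2^6 = 1882240, truncated to 17 bits = 47232



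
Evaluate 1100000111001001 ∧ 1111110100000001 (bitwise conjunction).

AND: 1 only when both bits are 1
  1100000111001001
& 1111110100000001
------------------
  1100000100000001
Decimal: 49609 & 64769 = 49409



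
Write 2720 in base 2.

Using repeated division by 2:
2720 ÷ 2 = 1360 remainder 0
1360 ÷ 2 = 680 remainder 0
680 ÷ 2 = 340 remainder 0
340 ÷ 2 = 170 remainder 0
170 ÷ 2 = 85 remainder 0
85 ÷ 2 = 42 remainder 1
42 ÷ 2 = 21 remainder 0
21 ÷ 2 = 10 remainder 1
10 ÷ 2 = 5 remainder 0
5 ÷ 2 = 2 remainder 1
2 ÷ 2 = 1 remainder 0
1 ÷ 2 = 0 remainder 1
Reading remainders bottom to top: 101010100000



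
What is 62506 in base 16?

Using repeated division by 16 (digits 10–15 are A–F):
62506 ÷ 16 = 3906 remainder 10 (A)
3906 ÷ 16 = 244 remainder 2
244 ÷ 16 = 15 remainder 4
15 ÷ 16 = 0 remainder 15 (F)
Reading remainders bottom to top: F42A



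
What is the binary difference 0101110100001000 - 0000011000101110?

Method 1 - Direct subtraction (column by column from the right: bit − bit − borrow-in; if negative, add 2 and borrow 1 from the next column):
borrow: 0000110111111100
        0101110100001000
-       0000011000101110
------------------------
        0101011011011010

Method 2 - Add two's complement:
Two's complement of 0000011000101110: invert → 1111100111010001, add 1 → 1111100111010010
  0101110100001000
+ 1111100111010010
------------------
 10101011011011010  (end carry out of the top bit = 1)
Discarding the end carry: 0101011011011010
Decimal check:
  0101110100001000 = 16384 + 4096 + 2048 + 1024 + 256 + 8 = 23816
  0000011000101110 = 1024 + 512 + 32 + 8 + 4 + 2 = 1582
  23816 - 1582 = 22234, and 0101011011011010 = 16384 + 4096 + 1024 + 512 + 128 + 64 + 16 + 8 + 2 = 22234 ✓



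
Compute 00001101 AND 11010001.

AND: 1 only when both bits are 1
  00001101
& 11010001
----------
  00000001
Decimal: 13 & 209 = 1



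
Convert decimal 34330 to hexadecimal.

Using repeated division by 16 (digits 10–15 are A–F):
34330 ÷ 16 = 2145 remainder 10 (A)
2145 ÷ 16 = 134 remainder 1
134 ÷ 16 = 8 remainder 6
8 ÷ 16 = 0 remainder 8
Reading remainders bottom to top: 861A



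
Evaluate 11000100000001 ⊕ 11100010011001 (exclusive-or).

XOR: 1 when bits differ
  11000100000001
^ 11100010011001
----------------
  00100110011000
Decimal: 12545 ^ 14489 = 2456



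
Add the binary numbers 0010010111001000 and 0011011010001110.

Add column by column from the right: bit + bit + carry-in; write the sum mod 2, carry 1 when the sum is 2 or 3.
carry:  0100111100010000
        0010010111001000
+       0011011010001110
------------------------
       00101110001010110
(the carry out of the leftmost column, 0, becomes the leading bit)
Decimal check:
  0010010111001000 = 8192 + 1024 + 256 + 128 + 64 + 8 = 9672
  0011011010001110 = 8192 + 4096 + 1024 + 512 + 128 + 8 + 4 + 2 = 13966
  9672 + 13966 = 23638, and 00101110001010110 = 16384 + 4096 + 2048 + 1024 + 64 + 16 + 4 + 2 = 23638 ✓



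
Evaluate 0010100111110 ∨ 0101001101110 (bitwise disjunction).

OR: 1 when either bit is 1
  0010100111110
| 0101001101110
---------------
  0111101111110
Decimal: 1342 | 2670 = 3966



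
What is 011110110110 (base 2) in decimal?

Sum of powers of 2 for each 1-bit:
2^1 + 2^2 + 2^4 + 2^5 + 2^7 + 2^8 + 2^9 + 2^10
= 2 + 4 + 16 + 32 + 128 + 256 + 512 + 1024
= 1974



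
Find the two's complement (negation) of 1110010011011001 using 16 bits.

Original (sign bit 1, negative): 1110010011011001
Step 1 - Invert all bits: 0001101100100110
Step 2 - Add 1: 0001101100100111
Verification: 1110010011011001 + 0001101100100111 = 10000000000000000; discarding the end carry (carry out of the top bit) leaves the 16-bit value 0000000000000000, as required for x + (-x)



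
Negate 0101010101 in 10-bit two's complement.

Original: 0101010101
Step 1 - Invert all bits: 1010101010
Step 2 - Add 1: 1010101011
Verification: 0101010101 + 1010101011 = 10000000000; discarding the end carry (carry out of the top bit) leaves the 10-bit value 0000000000, as required for x + (-x)



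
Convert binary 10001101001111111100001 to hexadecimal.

Group into 4-bit nibbles from right:
  0100 = 4
  0110 = 6
  1001 = 9
  1111 = F
  1110 = E
  0001 = 1
Result: 469FE1



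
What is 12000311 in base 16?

Using repeated division by 16 (digits 10–15 are A–F):
12000311 ÷ 16 = 750019 remainder 7
750019 ÷ 16 = 46876 remainder 3
46876 ÷ 16 = 2929 remainder 12 (C)
2929 ÷ 16 = 183 remainder 1
183 ÷ 16 = 11 remainder 7
11 ÷ 16 = 0 remainder 11 (B)
Reading remainders bottom to top: B71C37



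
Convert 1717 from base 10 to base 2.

Using repeated division by 2:
1717 ÷ 2 = 858 remainder 1
858 ÷ 2 = 429 remainder 0
429 ÷ 2 = 214 remainder 1
214 ÷ 2 = 107 remainder 0
107 ÷ 2 = 53 remainder 1
53 ÷ 2 = 26 remainder 1
26 ÷ 2 = 13 remainder 0
13 ÷ 2 = 6 remainder 1
6 ÷ 2 = 3 remainder 0
3 ÷ 2 = 1 remainder 1
1 ÷ 2 = 0 remainder 1
Reading remainders bottom to top: 11010110101



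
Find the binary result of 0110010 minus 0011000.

Method 1 - Direct subtraction (column by column from the right: bit − bit − borrow-in; if negative, add 2 and borrow 1 from the next column):
borrow: 0110000
        0110010
-       0011000
---------------
        0011010

Method 2 - Add two's complement:
Two's complement of 0011000: invert → 1100111, add 1 → 1101000
  0110010
+ 1101000
---------
 10011010  (end carry out of the top bit = 1)
Discarding the end carry: 0011010
Decimal check:
  0110010 = 32 + 16 + 2 = 50
  0011000 = 16 + 8 = 24
  50 - 24 = 26, and 0011010 = 16 + 8 + 2 = 26 ✓



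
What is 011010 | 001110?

OR: 1 when either bit is 1
  011010
| 001110
--------
  011110
Decimal: 26 | 14 = 30



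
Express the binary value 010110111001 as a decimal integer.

Sum of powers of 2 for each 1-bit:
2^0 + 2^3 + 2^4 + 2^5 + 2^7 + 2^8 + 2^10
= 1 + 8 + 16 + 32 + 128 + 256 + 1024
= 1465



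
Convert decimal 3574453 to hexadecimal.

Using repeated division by 16 (digits 10–15 are A–F):
3574453 ÷ 16 = 223403 remainder 5
223403 ÷ 16 = 13962 remainder 11 (B)
13962 ÷ 16 = 872 remainder 10 (A)
872 ÷ 16 = 54 remainder 8
54 ÷ 16 = 3 remainder 6
3 ÷ 16 = 0 remainder 3
Reading remainders bottom to top: 368AB5



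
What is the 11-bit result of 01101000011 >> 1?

Original: 01101000011 (decimal 835)
Shift right by 1 position
Drop the 1 low bit; fill with zero on the left
Result: 00110100001 (decimal 417)
Equivalent: 835 >> 1 = 835 ÷ 2^1 = 417



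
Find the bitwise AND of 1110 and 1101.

AND: 1 only when both bits are 1
  1110
& 1101
------
  1100
Decimal: 14 & 13 = 12



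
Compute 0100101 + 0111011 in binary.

Add column by column from the right: bit + bit + carry-in; write the sum mod 2, carry 1 when the sum is 2 or 3.
carry:  1111110
        0100101
+       0111011
---------------
       01100000
(the carry out of the leftmost column, 0, becomes the leading bit)
Decimal check:
  0100101 = 32 + 4 + 1 = 37
  0111011 = 32 + 16 + 8 + 2 + 1 = 59
  37 + 59 = 96, and 01100000 = 64 + 32 = 96 ✓



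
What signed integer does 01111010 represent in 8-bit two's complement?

Binary: 01111010
Sign bit: 0 (non-negative)
Read directly as an unsigned value:
01111010 = 64 + 32 + 16 + 8 + 2 = 122
Value: 122



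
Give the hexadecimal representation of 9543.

Using repeated division by 16 (digits 10–15 are A–F):
9543 ÷ 16 = 596 remainder 7
596 ÷ 16 = 37 remainder 4
37 ÷ 16 = 2 remainder 5
2 ÷ 16 = 0 remainder 2
Reading remainders bottom to top: 2547



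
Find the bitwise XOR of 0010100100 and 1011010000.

XOR: 1 when bits differ
  0010100100
^ 1011010000
------------
  1001110100
Decimal: 164 ^ 720 = 628



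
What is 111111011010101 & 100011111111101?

AND: 1 only when both bits are 1
  111111011010101
& 100011111111101
-----------------
  100011011010101
Decimal: 32469 & 18429 = 18133



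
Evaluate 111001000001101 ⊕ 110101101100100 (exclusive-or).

XOR: 1 when bits differ
  111001000001101
^ 110101101100100
-----------------
  001100101101001
Decimal: 29197 ^ 27492 = 6505



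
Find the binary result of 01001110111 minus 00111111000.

Method 1 - Direct subtraction (column by column from the right: bit − bit − borrow-in; if negative, add 2 and borrow 1 from the next column):
borrow: 01111110000
        01001110111
-       00111111000
-------------------
        00001111111

Method 2 - Add two's complement:
Two's complement of 00111111000: invert → 11000000111, add 1 → 11000001000
  01001110111
+ 11000001000
-------------
 100001111111  (end carry out of the top bit = 1)
Discarding the end carry: 00001111111
Decimal check:
  01001110111 = 512 + 64 + 32 + 16 + 4 + 2 + 1 = 631
  00111111000 = 256 + 128 + 64 + 32 + 16 + 8 = 504
  631 - 504 = 127, and 00001111111 = 64 + 32 + 16 + 8 + 4 + 2 + 1 = 127 ✓



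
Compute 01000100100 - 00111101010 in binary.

Method 1 - Direct subtraction (column by column from the right: bit − bit − borrow-in; if negative, add 2 and borrow 1 from the next column):
borrow: 01111110100
        01000100100
-       00111101010
-------------------
        00000111010

Method 2 - Add two's complement:
Two's complement of 00111101010: invert → 11000010101, add 1 → 11000010110
  01000100100
+ 11000010110
-------------
 100000111010  (end carry out of the top bit = 1)
Discarding the end carry: 00000111010
Decimal check:
  01000100100 = 512 + 32 + 4 = 548
  00111101010 = 256 + 128 + 64 + 32 + 8 + 2 = 490
  548 - 490 = 58, and 00000111010 = 32 + 16 + 8 + 2 = 58 ✓



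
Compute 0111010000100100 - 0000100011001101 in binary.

Method 1 - Direct subtraction (column by column from the right: bit − bit − borrow-in; if negative, add 2 and borrow 1 from the next column):
borrow: 0001011110111110
        0111010000100100
-       0000100011001101
------------------------
        0110101101010111

Method 2 - Add two's complement:
Two's complement of 0000100011001101: invert → 1111011100110010, add 1 → 1111011100110011
  0111010000100100
+ 1111011100110011
------------------
 10110101101010111  (end carry out of the top bit = 1)
Discarding the end carry: 0110101101010111
Decimal check:
  0111010000100100 = 16384 + 8192 + 4096 + 1024 + 32 + 4 = 29732
  0000100011001101 = 2048 + 128 + 64 + 8 + 4 + 1 = 2253
  29732 - 2253 = 27479, and 0110101101010111 = 16384 + 8192 + 2048 + 512 + 256 + 64 + 16 + 4 + 2 + 1 = 27479 ✓



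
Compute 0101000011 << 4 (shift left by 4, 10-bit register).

Original: 0101000011 (decimal 323)
Shift left by 4 positions
Append 4 zeros on the right and drop the 4 high bits that overflow the 10-bit width
Result: 0000110000 (decimal 48)
Equivalent: 323 << 4 = 323 × 2^4 = 5168, truncated to 10 bits = 48



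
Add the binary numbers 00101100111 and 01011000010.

Add column by column from the right: bit + bit + carry-in; write the sum mod 2, carry 1 when the sum is 2 or 3.
carry:  11110001100
        00101100111
+       01011000010
-------------------
       010000101001
(the carry out of the leftmost column, 0, becomes the leading bit)
Decimal check:
  00101100111 = 256 + 64 + 32 + 4 + 2 + 1 = 359
  01011000010 = 512 + 128 + 64 + 2 = 706
  359 + 706 = 1065, and 010000101001 = 1024 + 32 + 8 + 1 = 1065 ✓



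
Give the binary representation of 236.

Using repeated division by 2:
236 ÷ 2 = 118 remainder 0
118 ÷ 2 = 59 remainder 0
59 ÷ 2 = 29 remainder 1
29 ÷ 2 = 14 remainder 1
14 ÷ 2 = 7 remainder 0
7 ÷ 2 = 3 remainder 1
3 ÷ 2 = 1 remainder 1
1 ÷ 2 = 0 remainder 1
Reading remainders bottom to top: 11101100



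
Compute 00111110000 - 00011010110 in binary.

Method 1 - Direct subtraction (column by column from the right: bit − bit − borrow-in; if negative, add 2 and borrow 1 from the next column):
borrow: 00000111100
        00111110000
-       00011010110
-------------------
        00100011010

Method 2 - Add two's complement:
Two's complement of 00011010110: invert → 11100101001, add 1 → 11100101010
  00111110000
+ 11100101010
-------------
 100100011010  (end carry out of the top bit = 1)
Discarding the end carry: 00100011010
Decimal check:
  00111110000 = 256 + 128 + 64 + 32 + 16 = 496
  00011010110 = 128 + 64 + 16 + 4 + 2 = 214
  496 - 214 = 282, and 00100011010 = 256 + 16 + 8 + 2 = 282 ✓



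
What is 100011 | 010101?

OR: 1 when either bit is 1
  100011
| 010101
--------
  110111
Decimal: 35 | 21 = 55



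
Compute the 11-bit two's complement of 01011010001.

Original: 01011010001
Step 1 - Invert all bits: 10100101110
Step 2 - Add 1: 10100101111
Verification: 01011010001 + 10100101111 = 100000000000; discarding the end carry (carry out of the top bit) leaves the 11-bit value 00000000000, as required for x + (-x)



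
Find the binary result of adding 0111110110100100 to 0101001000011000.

Add column by column from the right: bit + bit + carry-in; write the sum mod 2, carry 1 when the sum is 2 or 3.
carry:  1110000000000000
        0111110110100100
+       0101001000011000
------------------------
       01100111110111100
(the carry out of the leftmost column, 0, becomes the leading bit)
Decimal check:
  0111110110100100 = 16384 + 8192 + 4096 + 2048 + 1024 + 256 + 128 + 32 + 4 = 32164
  0101001000011000 = 16384 + 4096 + 512 + 16 + 8 = 21016
  32164 + 21016 = 53180, and 01100111110111100 = 32768 + 16384 + 2048 + 1024 + 512 + 256 + 128 + 32 + 16 + 8 + 4 = 53180 ✓



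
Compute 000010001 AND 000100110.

AND: 1 only when both bits are 1
  000010001
& 000100110
-----------
  000000000
Decimal: 17 & 38 = 0



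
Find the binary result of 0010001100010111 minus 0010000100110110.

Method 1 - Direct subtraction (column by column from the right: bit − bit − borrow-in; if negative, add 2 and borrow 1 from the next column):
borrow: 0000001111000000
        0010001100010111
-       0010000100110110
------------------------
        0000000111100001

Method 2 - Add two's complement:
Two's complement of 0010000100110110: invert → 1101111011001001, add 1 → 1101111011001010
  0010001100010111
+ 1101111011001010
------------------
 10000000111100001  (end carry out of the top bit = 1)
Discarding the end carry: 0000000111100001
Decimal check:
  0010001100010111 = 8192 + 512 + 256 + 16 + 4 + 2 + 1 = 8983
  0010000100110110 = 8192 + 256 + 32 + 16 + 4 + 2 = 8502
  8983 - 8502 = 481, and 0000000111100001 = 256 + 128 + 64 + 32 + 1 = 481 ✓



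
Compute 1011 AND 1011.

AND: 1 only when both bits are 1
  1011
& 1011
------
  1011
Decimal: 11 & 11 = 11



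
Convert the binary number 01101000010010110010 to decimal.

Sum of powers of 2 for each 1-bit:
2^1 + 2^4 + 2^5 + 2^7 + 2^10 + 2^15 + 2^17 + 2^18
= 2 + 16 + 32 + 128 + 1024 + 32768 + 131072 + 262144
= 427186



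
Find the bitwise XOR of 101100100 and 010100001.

XOR: 1 when bits differ
  101100100
^ 010100001
-----------
  111000101
Decimal: 356 ^ 161 = 453



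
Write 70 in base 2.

Using repeated division by 2:
70 ÷ 2 = 35 remainder 0
35 ÷ 2 = 17 remainder 1
17 ÷ 2 = 8 remainder 1
8 ÷ 2 = 4 remainder 0
4 ÷ 2 = 2 remainder 0
2 ÷ 2 = 1 remainder 0
1 ÷ 2 = 0 remainder 1
Reading remainders bottom to top: 1000110



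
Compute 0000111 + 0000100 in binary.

Add column by column from the right: bit + bit + carry-in; write the sum mod 2, carry 1 when the sum is 2 or 3.
carry:  0001000
        0000111
+       0000100
---------------
       00001011
(the carry out of the leftmost column, 0, becomes the leading bit)
Decimal check:
  0000111 = 4 + 2 + 1 = 7
  0000100 = 4
  7 + 4 = 11, and 00001011 = 8 + 2 + 1 = 11 ✓



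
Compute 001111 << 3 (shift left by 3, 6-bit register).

Original: 001111 (decimal 15)
Shift left by 3 positions
Append 3 zeros on the right and drop the 3 high bits that overflow the 6-bit width
Result: 111000 (decimal 56)
Equivalent: 15 << 3 = 15 × 2^3 = 120, truncated to 6 bits = 56



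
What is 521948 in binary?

Using repeated division by 2:
521948 ÷ 2 = 260974 remainder 0
260974 ÷ 2 = 130487 remainder 0
130487 ÷ 2 = 65243 remainder 1
65243 ÷ 2 = 32621 remainder 1
32621 ÷ 2 = 16310 remainder 1
16310 ÷ 2 = 8155 remainder 0
8155 ÷ 2 = 4077 remainder 1
4077 ÷ 2 = 2038 remainder 1
2038 ÷ 2 = 1019 remainder 0
1019 ÷ 2 = 509 remainder 1
509 ÷ 2 = 254 remainder 1
254 ÷ 2 = 127 remainder 0
127 ÷ 2 = 63 remainder 1
63 ÷ 2 = 31 remainder 1
31 ÷ 2 = 15 remainder 1
15 ÷ 2 = 7 remainder 1
7 ÷ 2 = 3 remainder 1
3 ÷ 2 = 1 remainder 1
1 ÷ 2 = 0 remainder 1
Reading remainders bottom to top: 1111111011011011100



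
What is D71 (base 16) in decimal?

Expand by place value (powers of 16):
Digit values: D = 13
D71 = 13 × 16^2 + 7 × 16^1 + 1 × 16^0
= 13 × 256 + 7 × 16 + 1 × 1
= 3328 + 112 + 1
= 3441



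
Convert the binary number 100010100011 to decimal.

Sum of powers of 2 for each 1-bit:
2^0 + 2^1 + 2^5 + 2^7 + 2^11
= 1 + 2 + 32 + 128 + 2048
= 2211



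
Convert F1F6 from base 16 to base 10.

Expand by place value (powers of 16):
Digit values: F = 15
F1F6 = 15 × 16^3 + 1 × 16^2 + 15 × 16^1 + 6 × 16^0
= 15 × 4096 + 1 × 256 + 15 × 16 + 6 × 1
= 61440 + 256 + 240 + 6
= 61942



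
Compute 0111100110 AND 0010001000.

AND: 1 only when both bits are 1
  0111100110
& 0010001000
------------
  0010000000
Decimal: 486 & 136 = 128



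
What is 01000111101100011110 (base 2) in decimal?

Sum of powers of 2 for each 1-bit:
2^1 + 2^2 + 2^3 + 2^4 + 2^8 + 2^9 + 2^11 + 2^12 + 2^13 + 2^14 + 2^18
= 2 + 4 + 8 + 16 + 256 + 512 + 2048 + 4096 + 8192 + 16384 + 262144
= 293662



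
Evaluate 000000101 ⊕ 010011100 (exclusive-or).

XOR: 1 when bits differ
  000000101
^ 010011100
-----------
  010011001
Decimal: 5 ^ 156 = 153



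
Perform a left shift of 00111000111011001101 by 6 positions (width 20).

Original: 00111000111011001101 (decimal 233165)
Shift left by 6 positions
Append 6 zeros on the right and drop the 6 high bits that overflow the 20-bit width
Result: 00111011001101000000 (decimal 242496)
Equivalent: 233165 << 6 = 233165 × 2^6 = 14922560, truncated to 20 bits = 242496



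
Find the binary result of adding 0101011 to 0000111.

Add column by column from the right: bit + bit + carry-in; write the sum mod 2, carry 1 when the sum is 2 or 3.
carry:  0011110
        0101011
+       0000111
---------------
       00110010
(the carry out of the leftmost column, 0, becomes the leading bit)
Decimal check:
  0101011 = 32 + 8 + 2 + 1 = 43
  0000111 = 4 + 2 + 1 = 7
  43 + 7 = 50, and 00110010 = 32 + 16 + 2 = 50 ✓



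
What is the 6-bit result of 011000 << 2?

Original: 011000 (decimal 24)
Shift left by 2 positions
Append 2 zeros on the right and drop the 2 high bits that overflow the 6-bit width
Result: 100000 (decimal 32)
Equivalent: 24 << 2 = 24 × 2^2 = 96, truncated to 6 bits = 32



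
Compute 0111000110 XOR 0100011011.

XOR: 1 when bits differ
  0111000110
^ 0100011011
------------
  0011011101
Decimal: 454 ^ 283 = 221



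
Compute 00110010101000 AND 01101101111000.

AND: 1 only when both bits are 1
  00110010101000
& 01101101111000
----------------
  00100000101000
Decimal: 3240 & 7032 = 2088



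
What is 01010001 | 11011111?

OR: 1 when either bit is 1
  01010001
| 11011111
----------
  11011111
Decimal: 81 | 223 = 223



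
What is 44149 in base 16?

Using repeated division by 16 (digits 10–15 are A–F):
44149 ÷ 16 = 2759 remainder 5
2759 ÷ 16 = 172 remainder 7
172 ÷ 16 = 10 remainder 12 (C)
10 ÷ 16 = 0 remainder 10 (A)
Reading remainders bottom to top: AC75



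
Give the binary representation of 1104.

Using repeated division by 2:
1104 ÷ 2 = 552 remainder 0
552 ÷ 2 = 276 remainder 0
276 ÷ 2 = 138 remainder 0
138 ÷ 2 = 69 remainder 0
69 ÷ 2 = 34 remainder 1
34 ÷ 2 = 17 remainder 0
17 ÷ 2 = 8 remainder 1
8 ÷ 2 = 4 remainder 0
4 ÷ 2 = 2 remainder 0
2 ÷ 2 = 1 remainder 0
1 ÷ 2 = 0 remainder 1
Reading remainders bottom to top: 10001010000



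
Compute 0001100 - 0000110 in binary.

Method 1 - Direct subtraction (column by column from the right: bit − bit − borrow-in; if negative, add 2 and borrow 1 from the next column):
borrow: 0001100
        0001100
-       0000110
---------------
        0000110

Method 2 - Add two's complement:
Two's complement of 0000110: invert → 1111001, add 1 → 1111010
  0001100
+ 1111010
---------
 10000110  (end carry out of the top bit = 1)
Discarding the end carry: 0000110
Decimal check:
  0001100 = 8 + 4 = 12
  0000110 = 4 + 2 = 6
  12 - 6 = 6, and 0000110 = 4 + 2 = 6 ✓



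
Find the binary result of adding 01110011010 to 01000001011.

Add column by column from the right: bit + bit + carry-in; write the sum mod 2, carry 1 when the sum is 2 or 3.
carry:  10000110100
        01110011010
+       01000001011
-------------------
       010110100101
(the carry out of the leftmost column, 0, becomes the leading bit)
Decimal check:
  01110011010 = 512 + 256 + 128 + 16 + 8 + 2 = 922
  01000001011 = 512 + 8 + 2 + 1 = 523
  922 + 523 = 1445, and 010110100101 = 1024 + 256 + 128 + 32 + 4 + 1 = 1445 ✓



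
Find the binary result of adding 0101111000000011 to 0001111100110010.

Add column by column from the right: bit + bit + carry-in; write the sum mod 2, carry 1 when the sum is 2 or 3.
carry:  0011110000000100
        0101111000000011
+       0001111100110010
------------------------
       00111110100110101
(the carry out of the leftmost column, 0, becomes the leading bit)
Decimal check:
  0101111000000011 = 16384 + 4096 + 2048 + 1024 + 512 + 2 + 1 = 24067
  0001111100110010 = 4096 + 2048 + 1024 + 512 + 256 + 32 + 16 + 2 = 7986
  24067 + 7986 = 32053, and 00111110100110101 = 16384 + 8192 + 4096 + 2048 + 1024 + 256 + 32 + 16 + 4 + 1 = 32053 ✓



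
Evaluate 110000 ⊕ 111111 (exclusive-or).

XOR: 1 when bits differ
  110000
^ 111111
--------
  001111
Decimal: 48 ^ 63 = 15



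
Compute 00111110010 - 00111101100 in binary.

Method 1 - Direct subtraction (column by column from the right: bit − bit − borrow-in; if negative, add 2 and borrow 1 from the next column):
borrow: 00000011000
        00111110010
-       00111101100
-------------------
        00000000110

Method 2 - Add two's complement:
Two's complement of 00111101100: invert → 11000010011, add 1 → 11000010100
  00111110010
+ 11000010100
-------------
 100000000110  (end carry out of the top bit = 1)
Discarding the end carry: 00000000110
Decimal check:
  00111110010 = 256 + 128 + 64 + 32 + 16 + 2 = 498
  00111101100 = 256 + 128 + 64 + 32 + 8 + 4 = 492
  498 - 492 = 6, and 00000000110 = 4 + 2 = 6 ✓



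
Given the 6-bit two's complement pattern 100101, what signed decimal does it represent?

Binary: 100101
Sign bit: 1 (negative)
Invert: 011010
Add 1:  011011
Magnitude: 011011 = 16 + 8 + 2 + 1 = 27
Value: -27



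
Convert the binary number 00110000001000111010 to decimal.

Sum of powers of 2 for each 1-bit:
2^1 + 2^3 + 2^4 + 2^5 + 2^9 + 2^16 + 2^17
= 2 + 8 + 16 + 32 + 512 + 65536 + 131072
= 197178

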